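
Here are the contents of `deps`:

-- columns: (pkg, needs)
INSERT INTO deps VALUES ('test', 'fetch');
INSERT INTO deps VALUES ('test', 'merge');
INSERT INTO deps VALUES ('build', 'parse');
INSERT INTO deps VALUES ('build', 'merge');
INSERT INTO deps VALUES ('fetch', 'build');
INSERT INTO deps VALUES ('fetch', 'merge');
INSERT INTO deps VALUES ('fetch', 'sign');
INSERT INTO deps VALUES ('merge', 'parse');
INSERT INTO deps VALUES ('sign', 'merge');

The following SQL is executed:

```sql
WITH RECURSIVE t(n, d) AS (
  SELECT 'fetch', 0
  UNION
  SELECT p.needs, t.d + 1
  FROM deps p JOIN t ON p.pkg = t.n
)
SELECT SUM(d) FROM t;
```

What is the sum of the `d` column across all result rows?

10

Base: (fetch, d=0).
Iteration 1: edges from {fetch} -> (build, d=1), (merge, d=1), (sign, d=1).
Iteration 2: edges from {build,merge,sign} -> (merge, d=2), (parse, d=2). [UNION drops 2 duplicate row(s)]
Iteration 3: edges from {merge,parse} -> (parse, d=3).
Iteration 4: no outgoing edges from {parse}; recursion stops.
SUM(d) = 0 + 1 + 1 + 1 + 2 + 2 + 3 = 10.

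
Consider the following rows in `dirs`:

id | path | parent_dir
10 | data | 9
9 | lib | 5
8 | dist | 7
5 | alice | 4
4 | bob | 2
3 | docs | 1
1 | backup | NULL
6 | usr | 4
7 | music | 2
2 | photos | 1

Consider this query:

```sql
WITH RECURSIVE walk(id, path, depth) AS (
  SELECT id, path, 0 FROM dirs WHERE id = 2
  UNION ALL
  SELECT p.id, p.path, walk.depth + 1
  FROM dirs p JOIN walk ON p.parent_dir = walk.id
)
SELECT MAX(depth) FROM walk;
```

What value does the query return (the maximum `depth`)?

Base: id=2 (photos) at depth 0.
Iteration 1: rows with parent_dir in {2} -> bob (id 4, depth 1), music (id 7, depth 1).
Iteration 2: rows with parent_dir in {4,7} -> alice (id 5, depth 2), usr (id 6, depth 2), dist (id 8, depth 2).
Iteration 3: rows with parent_dir in {5,6,8} -> lib (id 9, depth 3).
Iteration 4: rows with parent_dir in {9} -> data (id 10, depth 4).
Iteration 5: no rows with parent_dir in {10}; recursion stops.
depth values: 0, 1, 1, 2, 2, 2, 3, 4; the maximum is 4.

4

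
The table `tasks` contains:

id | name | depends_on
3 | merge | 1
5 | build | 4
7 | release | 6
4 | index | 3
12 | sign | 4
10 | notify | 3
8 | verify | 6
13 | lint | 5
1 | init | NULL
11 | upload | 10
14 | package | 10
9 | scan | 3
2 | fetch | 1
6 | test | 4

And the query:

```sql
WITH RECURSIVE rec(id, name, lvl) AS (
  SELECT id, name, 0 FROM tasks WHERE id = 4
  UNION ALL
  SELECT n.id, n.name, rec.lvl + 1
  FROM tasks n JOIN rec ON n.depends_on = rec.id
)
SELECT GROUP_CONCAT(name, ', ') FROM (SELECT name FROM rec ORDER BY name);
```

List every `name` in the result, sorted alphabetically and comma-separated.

build, index, lint, release, sign, test, verify

Base: id=4 (index) at lvl 0.
Iteration 1: rows with depends_on in {4} -> build (id 5, lvl 1), test (id 6, lvl 1), sign (id 12, lvl 1).
Iteration 2: rows with depends_on in {5,6,12} -> release (id 7, lvl 2), verify (id 8, lvl 2), lint (id 13, lvl 2).
Iteration 3: no rows with depends_on in {7,8,13}; recursion stops.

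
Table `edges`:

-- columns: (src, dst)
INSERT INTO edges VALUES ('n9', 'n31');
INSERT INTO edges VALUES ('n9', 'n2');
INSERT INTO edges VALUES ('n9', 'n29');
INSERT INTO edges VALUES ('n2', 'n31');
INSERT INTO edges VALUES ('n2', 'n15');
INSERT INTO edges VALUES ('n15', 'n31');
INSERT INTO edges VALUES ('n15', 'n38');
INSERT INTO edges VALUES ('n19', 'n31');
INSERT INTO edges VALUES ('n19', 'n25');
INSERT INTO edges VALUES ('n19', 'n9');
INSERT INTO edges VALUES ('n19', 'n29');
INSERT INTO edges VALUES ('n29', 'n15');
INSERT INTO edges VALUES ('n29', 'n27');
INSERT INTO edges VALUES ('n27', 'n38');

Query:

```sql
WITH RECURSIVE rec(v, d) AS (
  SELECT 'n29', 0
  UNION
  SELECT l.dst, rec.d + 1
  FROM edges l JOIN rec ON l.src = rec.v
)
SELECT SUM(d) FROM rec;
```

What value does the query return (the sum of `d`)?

6

Base: (n29, d=0).
Iteration 1: edges from {n29} -> (n15, d=1), (n27, d=1).
Iteration 2: edges from {n15,n27} -> (n31, d=2), (n38, d=2). [UNION drops 1 duplicate row(s)]
Iteration 3: no outgoing edges from {n31,n38}; recursion stops.
SUM(d) = 0 + 1 + 1 + 2 + 2 = 6.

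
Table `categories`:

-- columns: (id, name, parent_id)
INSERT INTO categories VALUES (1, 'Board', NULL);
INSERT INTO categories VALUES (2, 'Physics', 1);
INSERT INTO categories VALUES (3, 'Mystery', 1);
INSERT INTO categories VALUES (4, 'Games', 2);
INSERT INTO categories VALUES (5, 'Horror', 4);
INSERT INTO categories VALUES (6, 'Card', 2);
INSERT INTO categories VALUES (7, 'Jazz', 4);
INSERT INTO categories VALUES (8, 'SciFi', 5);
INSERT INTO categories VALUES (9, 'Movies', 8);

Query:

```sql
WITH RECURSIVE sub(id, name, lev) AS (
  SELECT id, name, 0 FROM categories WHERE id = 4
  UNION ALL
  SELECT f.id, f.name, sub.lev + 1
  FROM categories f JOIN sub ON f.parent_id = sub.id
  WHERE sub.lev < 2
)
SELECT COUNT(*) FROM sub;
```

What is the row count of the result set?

4

Base: id=4 (Games) at lev 0.
Iteration 1: rows with parent_id in {4} -> Horror (id 5, lev 1), Jazz (id 7, lev 1).
Iteration 2: rows with parent_id in {5,7} -> SciFi (id 8, lev 2).
Iteration 3: lev < 2 fails for all current rows; recursion stops.
Total rows emitted: 4.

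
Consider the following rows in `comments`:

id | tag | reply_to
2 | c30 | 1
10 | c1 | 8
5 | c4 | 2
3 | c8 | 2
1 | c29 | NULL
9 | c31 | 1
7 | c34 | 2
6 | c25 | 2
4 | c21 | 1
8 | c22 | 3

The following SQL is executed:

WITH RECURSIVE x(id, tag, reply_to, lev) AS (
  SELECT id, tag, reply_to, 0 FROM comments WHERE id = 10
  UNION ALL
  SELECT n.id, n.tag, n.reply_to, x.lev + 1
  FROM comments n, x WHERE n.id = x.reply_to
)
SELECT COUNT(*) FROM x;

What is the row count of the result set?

5

Base: id=10 (c1), reply_to=8, lev 0.
Iteration 1: join on id=8 -> c22 (id 8, reply_to=3, lev 1).
Iteration 2: join on id=3 -> c8 (id 3, reply_to=2, lev 2).
Iteration 3: join on id=2 -> c30 (id 2, reply_to=1, lev 3).
Iteration 4: join on id=1 -> c29 (id 1, reply_to=NULL, lev 4).
Iteration 5: reply_to is NULL; no match; recursion stops.
Total rows emitted: 5.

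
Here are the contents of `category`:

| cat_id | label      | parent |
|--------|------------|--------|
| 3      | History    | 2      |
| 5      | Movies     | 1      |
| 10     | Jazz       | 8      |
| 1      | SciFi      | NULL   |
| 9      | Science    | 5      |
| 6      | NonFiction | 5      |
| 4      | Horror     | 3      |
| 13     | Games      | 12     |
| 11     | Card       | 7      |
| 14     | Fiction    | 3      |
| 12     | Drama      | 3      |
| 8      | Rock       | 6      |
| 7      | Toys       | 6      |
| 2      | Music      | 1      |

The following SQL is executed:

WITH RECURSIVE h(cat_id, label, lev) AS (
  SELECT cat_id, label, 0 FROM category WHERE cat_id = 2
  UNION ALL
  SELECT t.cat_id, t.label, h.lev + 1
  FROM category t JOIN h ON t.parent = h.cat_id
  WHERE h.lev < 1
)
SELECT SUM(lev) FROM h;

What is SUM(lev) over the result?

Base: cat_id=2 (Music) at lev 0.
Iteration 1: rows with parent in {2} -> History (id 3, lev 1).
Iteration 2: lev < 1 fails for all current rows; recursion stops.
SUM(lev) = 0 + 1 = 1.

1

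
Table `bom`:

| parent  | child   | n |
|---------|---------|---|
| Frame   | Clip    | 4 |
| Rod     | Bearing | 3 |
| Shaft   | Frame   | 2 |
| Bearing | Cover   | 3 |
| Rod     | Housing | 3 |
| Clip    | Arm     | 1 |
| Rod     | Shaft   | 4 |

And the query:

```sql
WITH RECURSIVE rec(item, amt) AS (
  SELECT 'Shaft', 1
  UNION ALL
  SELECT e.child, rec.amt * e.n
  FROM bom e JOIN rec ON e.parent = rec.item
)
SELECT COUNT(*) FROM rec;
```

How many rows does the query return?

Base: (Shaft, amt=1).
Iteration 1: components of {Shaft} -> Frame = 1*2 = 2.
Iteration 2: components of {Frame} -> Clip = 2*4 = 8.
Iteration 3: components of {Clip} -> Arm = 8*1 = 8.
Iteration 4: no further components; recursion stops.
Total rows emitted: 4.

4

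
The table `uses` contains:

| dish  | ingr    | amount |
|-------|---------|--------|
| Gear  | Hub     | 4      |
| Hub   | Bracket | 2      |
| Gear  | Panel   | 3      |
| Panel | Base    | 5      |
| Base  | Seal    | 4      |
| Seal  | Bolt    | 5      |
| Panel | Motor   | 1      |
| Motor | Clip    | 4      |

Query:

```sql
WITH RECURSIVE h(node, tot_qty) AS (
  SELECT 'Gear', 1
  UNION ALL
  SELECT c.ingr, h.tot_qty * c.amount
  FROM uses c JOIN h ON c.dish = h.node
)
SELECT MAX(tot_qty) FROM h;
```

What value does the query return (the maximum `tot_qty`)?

Base: (Gear, tot_qty=1).
Iteration 1: components of {Gear} -> Hub = 1*4 = 4, Panel = 1*3 = 3.
Iteration 2: components of {Hub,Panel} -> Base = 3*5 = 15, Bracket = 4*2 = 8, Motor = 3*1 = 3.
Iteration 3: components of {Base,Bracket,Motor} -> Clip = 3*4 = 12, Seal = 15*4 = 60.
Iteration 4: components of {Clip,Seal} -> Bolt = 60*5 = 300.
Iteration 5: no further components; recursion stops.
tot_qty values: 1, 4, 3, 8, 15, 3, 60, 12, 300; the maximum is 300.

300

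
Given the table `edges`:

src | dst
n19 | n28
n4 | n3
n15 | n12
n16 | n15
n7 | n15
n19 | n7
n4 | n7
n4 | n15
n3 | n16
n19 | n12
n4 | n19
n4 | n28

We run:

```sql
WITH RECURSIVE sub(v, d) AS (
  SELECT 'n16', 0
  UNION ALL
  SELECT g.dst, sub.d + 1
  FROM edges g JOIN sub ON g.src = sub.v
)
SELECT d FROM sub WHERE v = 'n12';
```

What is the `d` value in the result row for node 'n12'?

2

Base: (n16, d=0).
Iteration 1: edges from {n16} -> (n15, d=1).
Iteration 2: edges from {n15} -> (n12, d=2).
Iteration 3: no outgoing edges from {n12}; recursion stops.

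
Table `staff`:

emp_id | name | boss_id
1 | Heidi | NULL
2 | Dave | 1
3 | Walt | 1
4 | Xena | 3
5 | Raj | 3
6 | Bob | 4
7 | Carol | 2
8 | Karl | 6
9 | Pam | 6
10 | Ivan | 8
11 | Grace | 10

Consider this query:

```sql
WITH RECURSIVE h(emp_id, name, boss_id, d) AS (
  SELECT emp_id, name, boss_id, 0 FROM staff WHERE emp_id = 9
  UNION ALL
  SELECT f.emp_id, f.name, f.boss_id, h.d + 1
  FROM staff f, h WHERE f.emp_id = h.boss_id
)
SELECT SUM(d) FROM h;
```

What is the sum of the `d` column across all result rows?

10

Base: emp_id=9 (Pam), boss_id=6, d 0.
Iteration 1: join on emp_id=6 -> Bob (id 6, boss_id=4, d 1).
Iteration 2: join on emp_id=4 -> Xena (id 4, boss_id=3, d 2).
Iteration 3: join on emp_id=3 -> Walt (id 3, boss_id=1, d 3).
Iteration 4: join on emp_id=1 -> Heidi (id 1, boss_id=NULL, d 4).
Iteration 5: boss_id is NULL; no match; recursion stops.
SUM(d) = 0 + 1 + 2 + 3 + 4 = 10.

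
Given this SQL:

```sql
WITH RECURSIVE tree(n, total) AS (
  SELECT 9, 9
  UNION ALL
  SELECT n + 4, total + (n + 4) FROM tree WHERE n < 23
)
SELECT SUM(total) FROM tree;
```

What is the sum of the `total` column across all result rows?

215

Base: n=9, total=9.
Iteration 1: 9 < 23 holds -> n = 9 + 4 = 13, total = 9 + 13 = 22.
Iteration 2: 13 < 23 holds -> n = 13 + 4 = 17, total = 22 + 17 = 39.
Iteration 3: 17 < 23 holds -> n = 17 + 4 = 21, total = 39 + 21 = 60.
Iteration 4: 21 < 23 holds -> n = 21 + 4 = 25, total = 60 + 25 = 85.
Iteration 5: 25 < 23 fails; recursion stops.
SUM(total) = 9 + 22 + 39 + 60 + 85 = 215.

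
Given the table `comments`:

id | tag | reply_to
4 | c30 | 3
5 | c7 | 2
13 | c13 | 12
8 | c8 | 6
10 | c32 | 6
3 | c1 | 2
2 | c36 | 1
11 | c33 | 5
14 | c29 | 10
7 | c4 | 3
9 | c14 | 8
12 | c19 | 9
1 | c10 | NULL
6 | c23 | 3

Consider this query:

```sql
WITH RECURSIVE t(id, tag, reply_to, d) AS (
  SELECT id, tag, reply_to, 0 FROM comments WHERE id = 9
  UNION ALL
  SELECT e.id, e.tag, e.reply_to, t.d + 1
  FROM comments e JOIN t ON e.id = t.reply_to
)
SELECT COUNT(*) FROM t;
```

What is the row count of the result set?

Base: id=9 (c14), reply_to=8, d 0.
Iteration 1: join on id=8 -> c8 (id 8, reply_to=6, d 1).
Iteration 2: join on id=6 -> c23 (id 6, reply_to=3, d 2).
Iteration 3: join on id=3 -> c1 (id 3, reply_to=2, d 3).
Iteration 4: join on id=2 -> c36 (id 2, reply_to=1, d 4).
Iteration 5: join on id=1 -> c10 (id 1, reply_to=NULL, d 5).
Iteration 6: reply_to is NULL; no match; recursion stops.
Total rows emitted: 6.

6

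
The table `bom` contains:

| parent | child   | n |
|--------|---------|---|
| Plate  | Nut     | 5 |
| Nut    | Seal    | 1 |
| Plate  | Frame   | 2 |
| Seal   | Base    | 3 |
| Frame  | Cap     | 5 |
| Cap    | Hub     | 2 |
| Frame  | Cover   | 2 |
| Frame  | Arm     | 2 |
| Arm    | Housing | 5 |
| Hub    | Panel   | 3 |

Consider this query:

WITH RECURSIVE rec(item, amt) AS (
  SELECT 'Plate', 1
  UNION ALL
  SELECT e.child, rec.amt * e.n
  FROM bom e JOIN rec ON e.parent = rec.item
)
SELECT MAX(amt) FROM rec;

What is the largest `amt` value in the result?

60

Base: (Plate, amt=1).
Iteration 1: components of {Plate} -> Frame = 1*2 = 2, Nut = 1*5 = 5.
Iteration 2: components of {Frame,Nut} -> Arm = 2*2 = 4, Cap = 2*5 = 10, Cover = 2*2 = 4, Seal = 5*1 = 5.
Iteration 3: components of {Arm,Cap,Cover,Seal} -> Base = 5*3 = 15, Housing = 4*5 = 20, Hub = 10*2 = 20.
Iteration 4: components of {Base,Housing,Hub} -> Panel = 20*3 = 60.
Iteration 5: no further components; recursion stops.
amt values: 1, 5, 2, 5, 10, 4, 4, 15, 20, 20, 60; the maximum is 60.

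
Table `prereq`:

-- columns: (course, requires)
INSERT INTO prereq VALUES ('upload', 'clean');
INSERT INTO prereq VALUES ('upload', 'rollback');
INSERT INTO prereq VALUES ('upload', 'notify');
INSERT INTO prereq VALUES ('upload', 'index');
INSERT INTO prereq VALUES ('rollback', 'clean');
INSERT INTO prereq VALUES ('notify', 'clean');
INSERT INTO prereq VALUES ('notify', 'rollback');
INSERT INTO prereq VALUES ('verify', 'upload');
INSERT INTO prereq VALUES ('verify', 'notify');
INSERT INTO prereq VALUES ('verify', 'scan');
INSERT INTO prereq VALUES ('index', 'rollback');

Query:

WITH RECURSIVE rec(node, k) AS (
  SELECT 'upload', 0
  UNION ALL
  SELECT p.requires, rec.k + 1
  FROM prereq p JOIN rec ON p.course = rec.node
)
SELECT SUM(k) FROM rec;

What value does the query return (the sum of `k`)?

18

Base: (upload, k=0).
Iteration 1: edges from {upload} -> (clean, k=1), (index, k=1), (notify, k=1), (rollback, k=1).
Iteration 2: edges from {clean,index,notify,rollback} -> (clean, k=2) x2, (rollback, k=2) x2. [UNION ALL keeps all 4 new rows, including repeats]
Iteration 3: edges from {clean,rollback} -> (clean, k=3) x2. [UNION ALL keeps all 2 new rows, including repeats]
Iteration 4: no outgoing edges from {clean}; recursion stops.
SUM(k) = 0 + 1 + 1 + 1 + 1 + 2 + 2 + 2 + 2 + 3 + 3 = 18.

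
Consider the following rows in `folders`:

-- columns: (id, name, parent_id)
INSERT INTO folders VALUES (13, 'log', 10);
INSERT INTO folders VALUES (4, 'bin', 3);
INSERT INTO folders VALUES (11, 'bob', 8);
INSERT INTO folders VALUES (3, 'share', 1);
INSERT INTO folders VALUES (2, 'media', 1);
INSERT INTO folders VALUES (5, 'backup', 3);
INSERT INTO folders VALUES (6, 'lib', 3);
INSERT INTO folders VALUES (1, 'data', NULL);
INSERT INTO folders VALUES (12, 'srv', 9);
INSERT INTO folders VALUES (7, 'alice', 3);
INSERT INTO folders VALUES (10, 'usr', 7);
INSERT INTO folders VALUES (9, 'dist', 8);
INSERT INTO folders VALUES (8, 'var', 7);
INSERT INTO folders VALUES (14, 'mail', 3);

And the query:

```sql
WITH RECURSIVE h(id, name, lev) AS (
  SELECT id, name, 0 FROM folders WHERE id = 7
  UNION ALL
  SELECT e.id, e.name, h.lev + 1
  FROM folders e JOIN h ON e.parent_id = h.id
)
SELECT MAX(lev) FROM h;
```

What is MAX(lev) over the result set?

3

Base: id=7 (alice) at lev 0.
Iteration 1: rows with parent_id in {7} -> var (id 8, lev 1), usr (id 10, lev 1).
Iteration 2: rows with parent_id in {8,10} -> dist (id 9, lev 2), bob (id 11, lev 2), log (id 13, lev 2).
Iteration 3: rows with parent_id in {9,11,13} -> srv (id 12, lev 3).
Iteration 4: no rows with parent_id in {12}; recursion stops.
lev values: 0, 1, 1, 2, 2, 2, 3; the maximum is 3.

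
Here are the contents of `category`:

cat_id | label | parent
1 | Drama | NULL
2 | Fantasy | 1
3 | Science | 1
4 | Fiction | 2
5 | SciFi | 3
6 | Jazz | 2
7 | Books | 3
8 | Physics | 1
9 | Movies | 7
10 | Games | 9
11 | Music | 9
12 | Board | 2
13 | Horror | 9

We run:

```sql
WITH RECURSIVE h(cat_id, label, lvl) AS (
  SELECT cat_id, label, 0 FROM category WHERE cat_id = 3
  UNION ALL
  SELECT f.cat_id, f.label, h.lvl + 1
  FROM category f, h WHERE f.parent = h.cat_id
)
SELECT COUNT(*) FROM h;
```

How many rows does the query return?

7

Base: cat_id=3 (Science) at lvl 0.
Iteration 1: rows with parent in {3} -> SciFi (id 5, lvl 1), Books (id 7, lvl 1).
Iteration 2: rows with parent in {5,7} -> Movies (id 9, lvl 2).
Iteration 3: rows with parent in {9} -> Games (id 10, lvl 3), Music (id 11, lvl 3), Horror (id 13, lvl 3).
Iteration 4: no rows with parent in {10,11,13}; recursion stops.
Total rows emitted: 7.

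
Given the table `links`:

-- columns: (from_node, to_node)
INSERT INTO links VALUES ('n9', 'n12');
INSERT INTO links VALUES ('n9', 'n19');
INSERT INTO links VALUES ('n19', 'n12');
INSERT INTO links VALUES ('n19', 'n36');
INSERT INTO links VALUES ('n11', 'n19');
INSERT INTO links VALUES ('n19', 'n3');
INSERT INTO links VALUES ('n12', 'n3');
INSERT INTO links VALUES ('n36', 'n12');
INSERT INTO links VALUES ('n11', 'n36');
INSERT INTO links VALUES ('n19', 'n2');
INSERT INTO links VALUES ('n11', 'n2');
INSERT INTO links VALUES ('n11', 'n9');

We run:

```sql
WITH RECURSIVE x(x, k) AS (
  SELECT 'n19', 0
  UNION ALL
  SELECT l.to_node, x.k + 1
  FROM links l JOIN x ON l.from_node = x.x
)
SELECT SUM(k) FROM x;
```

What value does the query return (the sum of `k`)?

Base: (n19, k=0).
Iteration 1: edges from {n19} -> (n12, k=1), (n2, k=1), (n3, k=1), (n36, k=1).
Iteration 2: edges from {n12,n2,n3,n36} -> (n12, k=2), (n3, k=2).
Iteration 3: edges from {n12,n3} -> (n3, k=3).
Iteration 4: no outgoing edges from {n3}; recursion stops.
SUM(k) = 0 + 1 + 1 + 1 + 1 + 2 + 2 + 3 = 11.

11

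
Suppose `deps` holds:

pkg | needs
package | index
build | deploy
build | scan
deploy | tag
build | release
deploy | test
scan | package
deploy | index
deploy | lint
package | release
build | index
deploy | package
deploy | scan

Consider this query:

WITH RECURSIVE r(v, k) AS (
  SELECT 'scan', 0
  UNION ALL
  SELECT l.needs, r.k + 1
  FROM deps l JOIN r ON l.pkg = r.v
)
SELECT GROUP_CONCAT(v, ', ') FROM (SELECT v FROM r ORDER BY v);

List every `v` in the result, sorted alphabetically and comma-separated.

Base: (scan, k=0).
Iteration 1: edges from {scan} -> (package, k=1).
Iteration 2: edges from {package} -> (index, k=2), (release, k=2).
Iteration 3: no outgoing edges from {index,release}; recursion stops.

index, package, release, scan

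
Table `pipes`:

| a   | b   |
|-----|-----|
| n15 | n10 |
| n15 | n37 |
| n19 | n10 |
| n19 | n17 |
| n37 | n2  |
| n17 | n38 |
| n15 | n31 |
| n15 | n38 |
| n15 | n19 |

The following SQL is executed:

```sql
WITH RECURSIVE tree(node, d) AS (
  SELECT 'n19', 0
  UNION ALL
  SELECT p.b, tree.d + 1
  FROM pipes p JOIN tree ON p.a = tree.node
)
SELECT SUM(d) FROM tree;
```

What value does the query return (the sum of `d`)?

Base: (n19, d=0).
Iteration 1: edges from {n19} -> (n10, d=1), (n17, d=1).
Iteration 2: edges from {n10,n17} -> (n38, d=2).
Iteration 3: no outgoing edges from {n38}; recursion stops.
SUM(d) = 0 + 1 + 1 + 2 = 4.

4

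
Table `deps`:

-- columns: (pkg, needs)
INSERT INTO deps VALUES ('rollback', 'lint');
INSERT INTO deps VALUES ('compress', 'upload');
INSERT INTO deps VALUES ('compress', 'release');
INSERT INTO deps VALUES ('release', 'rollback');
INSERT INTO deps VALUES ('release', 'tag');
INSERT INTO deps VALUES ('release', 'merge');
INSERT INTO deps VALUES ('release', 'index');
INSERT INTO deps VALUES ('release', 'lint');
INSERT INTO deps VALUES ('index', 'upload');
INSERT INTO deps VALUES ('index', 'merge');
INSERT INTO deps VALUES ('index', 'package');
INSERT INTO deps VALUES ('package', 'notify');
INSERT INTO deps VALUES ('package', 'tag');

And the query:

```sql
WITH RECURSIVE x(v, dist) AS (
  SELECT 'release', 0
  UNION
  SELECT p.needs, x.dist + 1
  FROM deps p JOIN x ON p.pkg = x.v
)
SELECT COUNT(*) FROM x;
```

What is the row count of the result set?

12

Base: (release, dist=0).
Iteration 1: edges from {release} -> (index, dist=1), (lint, dist=1), (merge, dist=1), (rollback, dist=1), (tag, dist=1).
Iteration 2: edges from {index,lint,merge,rollback,tag} -> (lint, dist=2), (merge, dist=2), (package, dist=2), (upload, dist=2).
Iteration 3: edges from {lint,merge,package,upload} -> (notify, dist=3), (tag, dist=3).
Iteration 4: no outgoing edges from {notify,tag}; recursion stops.
Total rows emitted: 12.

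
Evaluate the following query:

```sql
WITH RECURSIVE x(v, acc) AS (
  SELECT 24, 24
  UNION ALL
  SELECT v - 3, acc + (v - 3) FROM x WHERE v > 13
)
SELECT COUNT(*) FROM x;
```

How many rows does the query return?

Base: v=24, acc=24.
Iteration 1: 24 > 13 holds -> v = 24 - 3 = 21, acc = 24 + 21 = 45.
Iteration 2: 21 > 13 holds -> v = 21 - 3 = 18, acc = 45 + 18 = 63.
Iteration 3: 18 > 13 holds -> v = 18 - 3 = 15, acc = 63 + 15 = 78.
Iteration 4: 15 > 13 holds -> v = 15 - 3 = 12, acc = 78 + 12 = 90.
Iteration 5: 12 > 13 fails; recursion stops.
Total rows emitted: 5.

5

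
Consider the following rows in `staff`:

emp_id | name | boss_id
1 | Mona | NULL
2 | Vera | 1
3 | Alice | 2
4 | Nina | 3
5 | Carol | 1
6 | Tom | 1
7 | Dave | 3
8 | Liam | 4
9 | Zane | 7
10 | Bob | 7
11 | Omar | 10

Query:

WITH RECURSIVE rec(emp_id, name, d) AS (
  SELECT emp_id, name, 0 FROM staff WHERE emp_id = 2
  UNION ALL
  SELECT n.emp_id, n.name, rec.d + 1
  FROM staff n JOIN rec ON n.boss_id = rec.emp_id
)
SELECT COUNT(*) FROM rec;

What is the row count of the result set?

8

Base: emp_id=2 (Vera) at d 0.
Iteration 1: rows with boss_id in {2} -> Alice (id 3, d 1).
Iteration 2: rows with boss_id in {3} -> Nina (id 4, d 2), Dave (id 7, d 2).
Iteration 3: rows with boss_id in {4,7} -> Liam (id 8, d 3), Zane (id 9, d 3), Bob (id 10, d 3).
Iteration 4: rows with boss_id in {8,9,10} -> Omar (id 11, d 4).
Iteration 5: no rows with boss_id in {11}; recursion stops.
Total rows emitted: 8.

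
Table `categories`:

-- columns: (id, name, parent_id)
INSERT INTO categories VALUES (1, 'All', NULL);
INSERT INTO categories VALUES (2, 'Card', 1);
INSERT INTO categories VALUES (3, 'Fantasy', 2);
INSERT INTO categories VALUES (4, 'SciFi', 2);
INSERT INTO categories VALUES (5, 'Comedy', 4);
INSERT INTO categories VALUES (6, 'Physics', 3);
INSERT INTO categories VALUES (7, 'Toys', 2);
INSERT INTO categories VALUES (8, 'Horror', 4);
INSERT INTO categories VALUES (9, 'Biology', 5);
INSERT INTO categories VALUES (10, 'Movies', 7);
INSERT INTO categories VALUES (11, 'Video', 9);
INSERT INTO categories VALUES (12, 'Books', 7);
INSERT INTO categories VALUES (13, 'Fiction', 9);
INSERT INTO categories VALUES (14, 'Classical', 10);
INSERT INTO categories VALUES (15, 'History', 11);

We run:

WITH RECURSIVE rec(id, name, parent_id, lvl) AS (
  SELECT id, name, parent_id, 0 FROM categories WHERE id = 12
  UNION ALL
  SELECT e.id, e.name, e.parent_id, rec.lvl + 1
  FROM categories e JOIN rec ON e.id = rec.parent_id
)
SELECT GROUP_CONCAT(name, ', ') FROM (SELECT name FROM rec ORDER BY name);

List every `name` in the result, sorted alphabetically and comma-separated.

All, Books, Card, Toys

Base: id=12 (Books), parent_id=7, lvl 0.
Iteration 1: join on id=7 -> Toys (id 7, parent_id=2, lvl 1).
Iteration 2: join on id=2 -> Card (id 2, parent_id=1, lvl 2).
Iteration 3: join on id=1 -> All (id 1, parent_id=NULL, lvl 3).
Iteration 4: parent_id is NULL; no match; recursion stops.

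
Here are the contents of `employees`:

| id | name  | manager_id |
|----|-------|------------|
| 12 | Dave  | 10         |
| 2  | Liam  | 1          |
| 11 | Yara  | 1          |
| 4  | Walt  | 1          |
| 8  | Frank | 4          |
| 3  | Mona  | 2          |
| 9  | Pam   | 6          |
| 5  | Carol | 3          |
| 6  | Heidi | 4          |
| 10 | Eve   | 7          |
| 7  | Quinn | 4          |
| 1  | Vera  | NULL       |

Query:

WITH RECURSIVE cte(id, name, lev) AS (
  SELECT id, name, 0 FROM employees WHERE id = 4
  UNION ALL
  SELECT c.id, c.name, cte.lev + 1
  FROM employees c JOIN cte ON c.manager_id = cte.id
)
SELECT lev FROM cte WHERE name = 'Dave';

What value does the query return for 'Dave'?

3

Base: id=4 (Walt) at lev 0.
Iteration 1: rows with manager_id in {4} -> Heidi (id 6, lev 1), Quinn (id 7, lev 1), Frank (id 8, lev 1).
Iteration 2: rows with manager_id in {6,7,8} -> Pam (id 9, lev 2), Eve (id 10, lev 2).
Iteration 3: rows with manager_id in {9,10} -> Dave (id 12, lev 3).
Iteration 4: no rows with manager_id in {12}; recursion stops.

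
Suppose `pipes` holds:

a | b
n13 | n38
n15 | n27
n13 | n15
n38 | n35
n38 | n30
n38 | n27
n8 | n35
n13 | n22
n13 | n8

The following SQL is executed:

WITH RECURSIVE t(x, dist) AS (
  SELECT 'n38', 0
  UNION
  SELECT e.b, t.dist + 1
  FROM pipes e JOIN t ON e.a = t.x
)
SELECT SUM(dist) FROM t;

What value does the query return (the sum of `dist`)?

3

Base: (n38, dist=0).
Iteration 1: edges from {n38} -> (n27, dist=1), (n30, dist=1), (n35, dist=1).
Iteration 2: no outgoing edges from {n27,n30,n35}; recursion stops.
SUM(dist) = 0 + 1 + 1 + 1 = 3.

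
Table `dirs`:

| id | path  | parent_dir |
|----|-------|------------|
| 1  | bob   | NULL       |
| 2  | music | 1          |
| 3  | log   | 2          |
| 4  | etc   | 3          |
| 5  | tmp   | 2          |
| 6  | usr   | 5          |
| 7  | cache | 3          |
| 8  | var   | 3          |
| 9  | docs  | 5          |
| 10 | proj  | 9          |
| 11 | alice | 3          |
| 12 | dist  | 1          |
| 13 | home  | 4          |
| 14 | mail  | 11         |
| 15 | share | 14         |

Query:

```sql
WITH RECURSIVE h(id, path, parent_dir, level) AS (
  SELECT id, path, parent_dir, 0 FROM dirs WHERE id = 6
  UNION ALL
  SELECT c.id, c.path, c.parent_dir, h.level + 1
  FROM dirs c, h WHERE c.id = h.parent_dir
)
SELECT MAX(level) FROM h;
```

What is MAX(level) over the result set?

Base: id=6 (usr), parent_dir=5, level 0.
Iteration 1: join on id=5 -> tmp (id 5, parent_dir=2, level 1).
Iteration 2: join on id=2 -> music (id 2, parent_dir=1, level 2).
Iteration 3: join on id=1 -> bob (id 1, parent_dir=NULL, level 3).
Iteration 4: parent_dir is NULL; no match; recursion stops.
level values: 0, 1, 2, 3; the maximum is 3.

3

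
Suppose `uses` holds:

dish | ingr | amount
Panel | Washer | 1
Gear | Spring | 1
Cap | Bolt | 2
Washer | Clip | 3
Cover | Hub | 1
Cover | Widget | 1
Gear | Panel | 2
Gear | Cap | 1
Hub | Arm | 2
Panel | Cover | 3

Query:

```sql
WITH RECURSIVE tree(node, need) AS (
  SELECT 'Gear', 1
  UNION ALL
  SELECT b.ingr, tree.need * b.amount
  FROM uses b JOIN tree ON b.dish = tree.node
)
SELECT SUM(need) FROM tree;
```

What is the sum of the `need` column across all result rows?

45

Base: (Gear, need=1).
Iteration 1: components of {Gear} -> Cap = 1*1 = 1, Panel = 1*2 = 2, Spring = 1*1 = 1.
Iteration 2: components of {Cap,Panel,Spring} -> Bolt = 1*2 = 2, Cover = 2*3 = 6, Washer = 2*1 = 2.
Iteration 3: components of {Bolt,Cover,Washer} -> Clip = 2*3 = 6, Hub = 6*1 = 6, Widget = 6*1 = 6.
Iteration 4: components of {Clip,Hub,Widget} -> Arm = 6*2 = 12.
Iteration 5: no further components; recursion stops.
SUM(need) = 1 + 1 + 2 + 1 + 6 + 2 + 2 + 6 + 6 + 6 + 12 = 45.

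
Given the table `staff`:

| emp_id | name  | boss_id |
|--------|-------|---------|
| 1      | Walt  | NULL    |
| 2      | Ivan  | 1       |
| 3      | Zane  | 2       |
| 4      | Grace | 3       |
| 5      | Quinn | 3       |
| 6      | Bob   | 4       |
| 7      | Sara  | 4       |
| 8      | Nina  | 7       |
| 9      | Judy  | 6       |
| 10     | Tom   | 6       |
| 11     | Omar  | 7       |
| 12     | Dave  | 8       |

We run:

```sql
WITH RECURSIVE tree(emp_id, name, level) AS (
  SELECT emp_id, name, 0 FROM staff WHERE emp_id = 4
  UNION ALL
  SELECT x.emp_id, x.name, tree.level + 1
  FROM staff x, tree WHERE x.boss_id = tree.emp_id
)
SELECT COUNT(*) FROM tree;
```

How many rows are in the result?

8

Base: emp_id=4 (Grace) at level 0.
Iteration 1: rows with boss_id in {4} -> Bob (id 6, level 1), Sara (id 7, level 1).
Iteration 2: rows with boss_id in {6,7} -> Nina (id 8, level 2), Judy (id 9, level 2), Tom (id 10, level 2), Omar (id 11, level 2).
Iteration 3: rows with boss_id in {8,9,10,11} -> Dave (id 12, level 3).
Iteration 4: no rows with boss_id in {12}; recursion stops.
Total rows emitted: 8.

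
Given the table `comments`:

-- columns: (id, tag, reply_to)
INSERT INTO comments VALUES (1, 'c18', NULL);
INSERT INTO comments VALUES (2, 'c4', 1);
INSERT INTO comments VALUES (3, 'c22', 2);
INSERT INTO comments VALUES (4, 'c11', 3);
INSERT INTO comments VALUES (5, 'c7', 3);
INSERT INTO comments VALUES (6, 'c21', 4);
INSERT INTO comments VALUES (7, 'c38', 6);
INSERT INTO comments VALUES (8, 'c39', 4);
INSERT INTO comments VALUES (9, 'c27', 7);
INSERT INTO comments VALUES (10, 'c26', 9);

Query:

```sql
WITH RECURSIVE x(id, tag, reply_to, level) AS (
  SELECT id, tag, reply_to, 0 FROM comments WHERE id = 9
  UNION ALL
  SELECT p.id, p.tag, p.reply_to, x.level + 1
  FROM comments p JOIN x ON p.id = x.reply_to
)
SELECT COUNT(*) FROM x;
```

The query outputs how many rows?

Base: id=9 (c27), reply_to=7, level 0.
Iteration 1: join on id=7 -> c38 (id 7, reply_to=6, level 1).
Iteration 2: join on id=6 -> c21 (id 6, reply_to=4, level 2).
Iteration 3: join on id=4 -> c11 (id 4, reply_to=3, level 3).
Iteration 4: join on id=3 -> c22 (id 3, reply_to=2, level 4).
Iteration 5: join on id=2 -> c4 (id 2, reply_to=1, level 5).
Iteration 6: join on id=1 -> c18 (id 1, reply_to=NULL, level 6).
Iteration 7: reply_to is NULL; no match; recursion stops.
Total rows emitted: 7.

7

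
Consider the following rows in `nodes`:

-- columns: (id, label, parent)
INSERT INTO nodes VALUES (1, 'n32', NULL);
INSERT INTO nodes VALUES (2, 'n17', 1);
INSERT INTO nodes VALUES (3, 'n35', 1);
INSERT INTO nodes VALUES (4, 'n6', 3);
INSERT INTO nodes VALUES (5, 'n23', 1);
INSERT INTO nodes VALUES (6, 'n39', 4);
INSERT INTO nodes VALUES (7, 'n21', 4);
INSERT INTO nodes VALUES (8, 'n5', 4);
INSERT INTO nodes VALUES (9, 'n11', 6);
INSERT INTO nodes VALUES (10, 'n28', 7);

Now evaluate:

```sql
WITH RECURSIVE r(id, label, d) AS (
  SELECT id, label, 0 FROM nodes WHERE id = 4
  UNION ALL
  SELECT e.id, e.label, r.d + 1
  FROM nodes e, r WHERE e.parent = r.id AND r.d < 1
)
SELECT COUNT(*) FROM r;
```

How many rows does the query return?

Base: id=4 (n6) at d 0.
Iteration 1: rows with parent in {4} -> n39 (id 6, d 1), n21 (id 7, d 1), n5 (id 8, d 1).
Iteration 2: d < 1 fails for all current rows; recursion stops.
Total rows emitted: 4.

4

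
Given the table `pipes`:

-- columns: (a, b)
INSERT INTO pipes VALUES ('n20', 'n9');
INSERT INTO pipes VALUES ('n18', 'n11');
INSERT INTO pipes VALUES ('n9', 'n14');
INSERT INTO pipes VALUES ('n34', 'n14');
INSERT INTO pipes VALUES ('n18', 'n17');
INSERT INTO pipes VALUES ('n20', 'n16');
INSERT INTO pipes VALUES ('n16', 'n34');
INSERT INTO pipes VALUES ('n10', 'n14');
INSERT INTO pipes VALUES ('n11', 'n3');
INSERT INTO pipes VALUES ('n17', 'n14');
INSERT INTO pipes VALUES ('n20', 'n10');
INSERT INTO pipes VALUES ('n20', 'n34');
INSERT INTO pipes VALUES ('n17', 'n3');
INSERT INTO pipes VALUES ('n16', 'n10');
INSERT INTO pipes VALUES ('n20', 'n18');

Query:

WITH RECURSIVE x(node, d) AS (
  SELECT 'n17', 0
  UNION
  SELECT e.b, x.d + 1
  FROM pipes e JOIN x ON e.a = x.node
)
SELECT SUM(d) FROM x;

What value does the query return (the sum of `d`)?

2

Base: (n17, d=0).
Iteration 1: edges from {n17} -> (n14, d=1), (n3, d=1).
Iteration 2: no outgoing edges from {n14,n3}; recursion stops.
SUM(d) = 0 + 1 + 1 = 2.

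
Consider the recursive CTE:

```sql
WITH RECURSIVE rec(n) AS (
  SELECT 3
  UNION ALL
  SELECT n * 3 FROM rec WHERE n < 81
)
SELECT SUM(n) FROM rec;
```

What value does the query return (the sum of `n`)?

Base: n=3.
Iteration 1: 3 < 81 holds -> n = 3 * 3 = 9.
Iteration 2: 9 < 81 holds -> n = 9 * 3 = 27.
Iteration 3: 27 < 81 holds -> n = 27 * 3 = 81.
Iteration 4: 81 < 81 fails; recursion stops.
SUM(n) = 3 + 9 + 27 + 81 = 120.

120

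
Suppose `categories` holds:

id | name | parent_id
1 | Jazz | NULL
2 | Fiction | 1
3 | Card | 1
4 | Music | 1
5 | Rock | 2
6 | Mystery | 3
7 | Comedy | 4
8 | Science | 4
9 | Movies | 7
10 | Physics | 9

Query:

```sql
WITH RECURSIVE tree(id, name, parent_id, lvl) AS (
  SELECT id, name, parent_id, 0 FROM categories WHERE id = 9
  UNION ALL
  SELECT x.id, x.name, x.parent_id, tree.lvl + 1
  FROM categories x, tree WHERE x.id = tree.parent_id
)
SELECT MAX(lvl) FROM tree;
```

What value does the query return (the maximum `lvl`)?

3

Base: id=9 (Movies), parent_id=7, lvl 0.
Iteration 1: join on id=7 -> Comedy (id 7, parent_id=4, lvl 1).
Iteration 2: join on id=4 -> Music (id 4, parent_id=1, lvl 2).
Iteration 3: join on id=1 -> Jazz (id 1, parent_id=NULL, lvl 3).
Iteration 4: parent_id is NULL; no match; recursion stops.
lvl values: 0, 1, 2, 3; the maximum is 3.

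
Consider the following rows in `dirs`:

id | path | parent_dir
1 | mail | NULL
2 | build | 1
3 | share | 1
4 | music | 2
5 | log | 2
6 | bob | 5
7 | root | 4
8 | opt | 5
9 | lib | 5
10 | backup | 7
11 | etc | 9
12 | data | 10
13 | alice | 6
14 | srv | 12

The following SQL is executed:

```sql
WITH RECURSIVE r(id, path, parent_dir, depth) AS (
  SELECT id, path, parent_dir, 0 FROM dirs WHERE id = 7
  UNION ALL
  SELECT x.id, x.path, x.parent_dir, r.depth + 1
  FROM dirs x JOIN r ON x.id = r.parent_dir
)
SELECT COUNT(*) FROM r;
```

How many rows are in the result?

4

Base: id=7 (root), parent_dir=4, depth 0.
Iteration 1: join on id=4 -> music (id 4, parent_dir=2, depth 1).
Iteration 2: join on id=2 -> build (id 2, parent_dir=1, depth 2).
Iteration 3: join on id=1 -> mail (id 1, parent_dir=NULL, depth 3).
Iteration 4: parent_dir is NULL; no match; recursion stops.
Total rows emitted: 4.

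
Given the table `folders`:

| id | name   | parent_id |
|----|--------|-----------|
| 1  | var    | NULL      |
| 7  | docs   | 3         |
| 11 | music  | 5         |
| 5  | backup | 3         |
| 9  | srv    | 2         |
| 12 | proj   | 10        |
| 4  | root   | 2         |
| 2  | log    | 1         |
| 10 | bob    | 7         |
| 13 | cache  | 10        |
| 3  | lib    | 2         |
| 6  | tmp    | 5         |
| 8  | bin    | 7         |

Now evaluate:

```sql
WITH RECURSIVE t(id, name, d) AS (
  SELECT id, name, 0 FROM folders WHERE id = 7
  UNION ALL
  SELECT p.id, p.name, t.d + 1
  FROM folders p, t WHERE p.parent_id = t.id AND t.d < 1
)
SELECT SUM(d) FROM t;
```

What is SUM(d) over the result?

2

Base: id=7 (docs) at d 0.
Iteration 1: rows with parent_id in {7} -> bin (id 8, d 1), bob (id 10, d 1).
Iteration 2: d < 1 fails for all current rows; recursion stops.
SUM(d) = 0 + 1 + 1 = 2.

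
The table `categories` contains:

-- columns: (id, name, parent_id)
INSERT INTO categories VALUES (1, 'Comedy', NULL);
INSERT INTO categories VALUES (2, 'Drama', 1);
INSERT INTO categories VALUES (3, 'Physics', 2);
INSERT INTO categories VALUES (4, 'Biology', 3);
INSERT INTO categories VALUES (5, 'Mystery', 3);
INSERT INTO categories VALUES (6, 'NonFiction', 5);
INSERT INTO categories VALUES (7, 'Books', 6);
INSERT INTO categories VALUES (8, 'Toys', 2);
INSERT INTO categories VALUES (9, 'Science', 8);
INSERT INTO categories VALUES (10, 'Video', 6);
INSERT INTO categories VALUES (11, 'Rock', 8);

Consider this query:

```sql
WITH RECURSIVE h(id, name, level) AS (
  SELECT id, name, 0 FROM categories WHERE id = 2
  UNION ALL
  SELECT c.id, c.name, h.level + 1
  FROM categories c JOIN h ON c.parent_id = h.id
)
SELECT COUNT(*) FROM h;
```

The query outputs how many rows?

Base: id=2 (Drama) at level 0.
Iteration 1: rows with parent_id in {2} -> Physics (id 3, level 1), Toys (id 8, level 1).
Iteration 2: rows with parent_id in {3,8} -> Biology (id 4, level 2), Mystery (id 5, level 2), Science (id 9, level 2), Rock (id 11, level 2).
Iteration 3: rows with parent_id in {4,5,9,11} -> NonFiction (id 6, level 3).
Iteration 4: rows with parent_id in {6} -> Books (id 7, level 4), Video (id 10, level 4).
Iteration 5: no rows with parent_id in {7,10}; recursion stops.
Total rows emitted: 10.

10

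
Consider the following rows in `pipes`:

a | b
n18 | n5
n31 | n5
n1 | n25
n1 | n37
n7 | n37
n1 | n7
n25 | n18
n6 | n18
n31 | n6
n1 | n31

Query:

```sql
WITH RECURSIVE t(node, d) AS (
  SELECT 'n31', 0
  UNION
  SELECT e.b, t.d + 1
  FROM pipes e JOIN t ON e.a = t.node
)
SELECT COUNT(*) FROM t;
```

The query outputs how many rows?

Base: (n31, d=0).
Iteration 1: edges from {n31} -> (n5, d=1), (n6, d=1).
Iteration 2: edges from {n5,n6} -> (n18, d=2).
Iteration 3: edges from {n18} -> (n5, d=3).
Iteration 4: no outgoing edges from {n5}; recursion stops.
Total rows emitted: 5.

5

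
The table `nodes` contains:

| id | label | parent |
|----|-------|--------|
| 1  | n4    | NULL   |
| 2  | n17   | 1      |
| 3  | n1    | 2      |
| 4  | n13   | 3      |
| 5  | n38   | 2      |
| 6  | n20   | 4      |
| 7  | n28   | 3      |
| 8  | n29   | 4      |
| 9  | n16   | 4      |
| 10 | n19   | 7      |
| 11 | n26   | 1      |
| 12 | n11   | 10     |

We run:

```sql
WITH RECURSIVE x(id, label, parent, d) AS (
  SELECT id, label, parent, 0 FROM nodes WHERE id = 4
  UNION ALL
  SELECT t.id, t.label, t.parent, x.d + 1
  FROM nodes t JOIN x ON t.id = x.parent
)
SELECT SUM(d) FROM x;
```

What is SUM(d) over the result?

6

Base: id=4 (n13), parent=3, d 0.
Iteration 1: join on id=3 -> n1 (id 3, parent=2, d 1).
Iteration 2: join on id=2 -> n17 (id 2, parent=1, d 2).
Iteration 3: join on id=1 -> n4 (id 1, parent=NULL, d 3).
Iteration 4: parent is NULL; no match; recursion stops.
SUM(d) = 0 + 1 + 2 + 3 = 6.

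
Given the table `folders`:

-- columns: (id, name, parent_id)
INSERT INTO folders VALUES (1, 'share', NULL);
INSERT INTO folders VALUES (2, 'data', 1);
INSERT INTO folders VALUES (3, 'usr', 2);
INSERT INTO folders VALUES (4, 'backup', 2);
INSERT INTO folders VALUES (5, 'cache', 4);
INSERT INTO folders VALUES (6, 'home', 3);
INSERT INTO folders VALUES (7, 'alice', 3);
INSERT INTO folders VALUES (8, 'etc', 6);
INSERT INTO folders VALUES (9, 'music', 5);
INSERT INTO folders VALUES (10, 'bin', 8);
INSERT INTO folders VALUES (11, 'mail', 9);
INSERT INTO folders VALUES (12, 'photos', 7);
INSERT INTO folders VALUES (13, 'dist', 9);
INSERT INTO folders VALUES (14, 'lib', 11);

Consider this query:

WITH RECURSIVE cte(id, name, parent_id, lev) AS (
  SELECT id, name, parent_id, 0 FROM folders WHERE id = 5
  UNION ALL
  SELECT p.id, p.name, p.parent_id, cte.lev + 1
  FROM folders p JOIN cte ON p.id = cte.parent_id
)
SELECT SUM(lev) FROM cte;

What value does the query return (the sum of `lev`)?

Base: id=5 (cache), parent_id=4, lev 0.
Iteration 1: join on id=4 -> backup (id 4, parent_id=2, lev 1).
Iteration 2: join on id=2 -> data (id 2, parent_id=1, lev 2).
Iteration 3: join on id=1 -> share (id 1, parent_id=NULL, lev 3).
Iteration 4: parent_id is NULL; no match; recursion stops.
SUM(lev) = 0 + 1 + 2 + 3 = 6.

6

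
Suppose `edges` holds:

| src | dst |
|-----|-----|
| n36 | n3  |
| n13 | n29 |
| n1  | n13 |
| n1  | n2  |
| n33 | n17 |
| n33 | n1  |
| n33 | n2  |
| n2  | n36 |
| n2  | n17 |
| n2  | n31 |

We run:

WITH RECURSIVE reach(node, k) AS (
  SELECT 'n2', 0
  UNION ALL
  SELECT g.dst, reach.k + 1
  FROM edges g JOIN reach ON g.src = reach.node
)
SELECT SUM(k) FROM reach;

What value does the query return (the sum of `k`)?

5

Base: (n2, k=0).
Iteration 1: edges from {n2} -> (n17, k=1), (n31, k=1), (n36, k=1).
Iteration 2: edges from {n17,n31,n36} -> (n3, k=2).
Iteration 3: no outgoing edges from {n3}; recursion stops.
SUM(k) = 0 + 1 + 1 + 1 + 2 = 5.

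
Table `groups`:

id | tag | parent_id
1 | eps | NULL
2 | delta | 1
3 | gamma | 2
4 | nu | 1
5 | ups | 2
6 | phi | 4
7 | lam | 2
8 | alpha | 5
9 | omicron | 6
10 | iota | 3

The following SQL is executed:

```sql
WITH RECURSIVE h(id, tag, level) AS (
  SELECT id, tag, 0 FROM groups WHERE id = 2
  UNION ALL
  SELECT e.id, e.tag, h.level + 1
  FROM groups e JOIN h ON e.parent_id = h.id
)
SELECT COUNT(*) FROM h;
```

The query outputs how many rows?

6

Base: id=2 (delta) at level 0.
Iteration 1: rows with parent_id in {2} -> gamma (id 3, level 1), ups (id 5, level 1), lam (id 7, level 1).
Iteration 2: rows with parent_id in {3,5,7} -> alpha (id 8, level 2), iota (id 10, level 2).
Iteration 3: no rows with parent_id in {8,10}; recursion stops.
Total rows emitted: 6.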